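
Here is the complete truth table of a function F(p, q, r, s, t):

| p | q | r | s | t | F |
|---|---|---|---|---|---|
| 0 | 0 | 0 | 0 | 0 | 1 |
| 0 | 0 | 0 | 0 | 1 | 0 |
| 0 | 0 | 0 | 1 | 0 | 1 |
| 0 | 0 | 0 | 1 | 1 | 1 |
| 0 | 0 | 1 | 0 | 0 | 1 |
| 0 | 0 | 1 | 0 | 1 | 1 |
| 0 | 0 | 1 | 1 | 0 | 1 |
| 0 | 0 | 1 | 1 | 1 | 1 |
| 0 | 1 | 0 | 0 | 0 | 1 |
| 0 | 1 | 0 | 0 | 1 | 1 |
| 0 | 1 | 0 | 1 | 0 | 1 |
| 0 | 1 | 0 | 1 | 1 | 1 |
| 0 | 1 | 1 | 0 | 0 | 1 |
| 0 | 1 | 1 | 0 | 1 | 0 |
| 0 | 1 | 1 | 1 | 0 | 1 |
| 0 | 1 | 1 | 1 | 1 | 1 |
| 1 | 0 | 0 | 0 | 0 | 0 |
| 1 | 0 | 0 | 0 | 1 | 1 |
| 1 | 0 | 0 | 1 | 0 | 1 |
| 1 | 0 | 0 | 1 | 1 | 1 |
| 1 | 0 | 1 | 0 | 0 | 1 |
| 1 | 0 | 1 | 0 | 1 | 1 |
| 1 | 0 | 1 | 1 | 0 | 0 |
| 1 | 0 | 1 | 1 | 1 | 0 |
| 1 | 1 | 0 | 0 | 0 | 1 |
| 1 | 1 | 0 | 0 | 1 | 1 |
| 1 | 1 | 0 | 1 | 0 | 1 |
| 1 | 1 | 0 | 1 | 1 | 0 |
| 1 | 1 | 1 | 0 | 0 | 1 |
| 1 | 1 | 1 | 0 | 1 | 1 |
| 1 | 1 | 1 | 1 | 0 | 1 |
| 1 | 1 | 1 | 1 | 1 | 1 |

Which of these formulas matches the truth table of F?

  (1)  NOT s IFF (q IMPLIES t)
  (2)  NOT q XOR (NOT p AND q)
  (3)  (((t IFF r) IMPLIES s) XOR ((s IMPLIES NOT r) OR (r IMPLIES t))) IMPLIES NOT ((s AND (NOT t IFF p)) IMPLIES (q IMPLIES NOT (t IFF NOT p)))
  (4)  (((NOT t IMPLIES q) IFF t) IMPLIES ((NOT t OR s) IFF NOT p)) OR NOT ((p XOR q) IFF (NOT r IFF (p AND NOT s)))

4

(1): at (0,0,0,0,1) it gives 1, but F = 0 — eliminated.
(2): at (0,0,0,0,1) it gives 1, but F = 0 — eliminated.
(3): at (0,0,0,0,0) it gives 0, but F = 1 — eliminated.
That leaves (4). Evaluating it on every row reproduces the table of F exactly.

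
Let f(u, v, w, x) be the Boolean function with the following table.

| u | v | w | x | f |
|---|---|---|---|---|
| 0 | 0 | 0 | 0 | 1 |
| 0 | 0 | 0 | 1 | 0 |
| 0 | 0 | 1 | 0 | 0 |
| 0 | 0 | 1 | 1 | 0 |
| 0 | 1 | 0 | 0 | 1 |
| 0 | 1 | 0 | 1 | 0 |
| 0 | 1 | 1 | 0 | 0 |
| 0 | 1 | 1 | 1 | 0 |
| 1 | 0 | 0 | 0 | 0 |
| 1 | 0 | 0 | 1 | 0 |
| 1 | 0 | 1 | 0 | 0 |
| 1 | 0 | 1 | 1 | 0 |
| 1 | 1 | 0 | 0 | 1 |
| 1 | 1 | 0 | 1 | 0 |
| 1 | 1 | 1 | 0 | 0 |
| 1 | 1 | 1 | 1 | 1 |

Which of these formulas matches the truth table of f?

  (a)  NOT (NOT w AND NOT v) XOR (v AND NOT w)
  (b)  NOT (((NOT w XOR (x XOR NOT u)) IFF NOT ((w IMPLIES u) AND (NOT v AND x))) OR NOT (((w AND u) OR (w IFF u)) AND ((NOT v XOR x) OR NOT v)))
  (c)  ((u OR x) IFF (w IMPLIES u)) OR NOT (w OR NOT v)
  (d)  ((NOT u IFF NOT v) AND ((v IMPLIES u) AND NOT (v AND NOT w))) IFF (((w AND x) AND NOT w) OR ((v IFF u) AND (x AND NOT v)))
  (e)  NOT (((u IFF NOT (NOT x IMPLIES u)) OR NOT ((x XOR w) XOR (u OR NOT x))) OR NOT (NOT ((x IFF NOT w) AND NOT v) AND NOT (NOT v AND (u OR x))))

e

(a) disagrees with f on (0,0,0,0) (formula → 0, table → 1); rule it out.
(b) disagrees with f on (0,0,0,1) (formula → 1, table → 0); rule it out.
(c) disagrees with f on (0,0,0,0) (formula → 0, table → 1); rule it out.
(d) disagrees with f on (0,0,0,0) (formula → 0, table → 1); rule it out.
Only (e) survives; checking it on all 16 rows confirms it matches f.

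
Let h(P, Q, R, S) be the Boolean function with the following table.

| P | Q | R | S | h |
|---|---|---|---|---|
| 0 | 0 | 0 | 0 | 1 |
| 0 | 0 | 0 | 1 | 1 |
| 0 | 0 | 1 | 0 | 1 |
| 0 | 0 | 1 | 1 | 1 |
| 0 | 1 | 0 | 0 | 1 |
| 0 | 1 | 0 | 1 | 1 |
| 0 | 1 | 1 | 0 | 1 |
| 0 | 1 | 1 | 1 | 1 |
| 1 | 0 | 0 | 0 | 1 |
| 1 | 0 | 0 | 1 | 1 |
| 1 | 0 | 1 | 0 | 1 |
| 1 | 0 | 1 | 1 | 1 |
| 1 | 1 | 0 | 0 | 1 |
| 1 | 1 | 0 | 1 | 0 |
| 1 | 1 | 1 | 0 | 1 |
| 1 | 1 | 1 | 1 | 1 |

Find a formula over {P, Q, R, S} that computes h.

h(P, Q, R, S) = ¬(((P ∧ Q) ∧ ¬R) ∧ S)

h is 0 on exactly one input, (1,1,0,1), whose minterm is P·Q·¬R·S. So h is the negation of that single conjunction.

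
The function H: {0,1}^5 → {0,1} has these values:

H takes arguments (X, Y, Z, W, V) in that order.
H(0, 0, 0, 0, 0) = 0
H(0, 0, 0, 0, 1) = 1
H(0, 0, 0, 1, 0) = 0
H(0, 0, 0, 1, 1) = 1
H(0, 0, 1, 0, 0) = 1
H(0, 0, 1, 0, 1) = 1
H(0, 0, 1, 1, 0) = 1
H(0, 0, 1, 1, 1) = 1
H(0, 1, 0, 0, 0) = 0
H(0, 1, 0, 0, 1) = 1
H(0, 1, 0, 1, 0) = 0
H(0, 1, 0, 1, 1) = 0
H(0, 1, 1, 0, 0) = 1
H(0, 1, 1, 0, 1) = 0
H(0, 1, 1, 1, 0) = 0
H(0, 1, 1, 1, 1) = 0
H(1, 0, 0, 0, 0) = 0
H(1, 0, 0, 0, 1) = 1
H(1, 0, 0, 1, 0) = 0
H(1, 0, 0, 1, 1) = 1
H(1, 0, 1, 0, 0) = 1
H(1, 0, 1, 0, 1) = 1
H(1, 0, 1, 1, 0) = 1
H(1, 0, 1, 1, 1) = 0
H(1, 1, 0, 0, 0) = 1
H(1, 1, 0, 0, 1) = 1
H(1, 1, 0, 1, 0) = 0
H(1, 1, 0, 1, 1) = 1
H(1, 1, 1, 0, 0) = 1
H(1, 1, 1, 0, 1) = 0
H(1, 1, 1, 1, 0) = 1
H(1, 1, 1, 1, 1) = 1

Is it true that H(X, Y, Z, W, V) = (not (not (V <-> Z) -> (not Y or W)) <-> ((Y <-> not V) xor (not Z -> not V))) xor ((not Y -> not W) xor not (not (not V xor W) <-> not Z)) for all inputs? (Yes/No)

Evaluate (not (not (V <-> Z) -> (not Y or W)) <-> ((Y <-> not V) xor (not Z -> not V))) xor ((not Y -> not W) xor not (not (not V xor W) <-> not Z)) on each row and compare to H:
  X=0, Y=0, Z=0, W=0, V=0: formula gives 0, H = 0 ✓
  X=0, Y=0, Z=0, W=0, V=1: formula gives 1, H = 1 ✓
  X=0, Y=0, Z=0, W=1, V=0: formula gives 0, H = 0 ✓
  X=0, Y=0, Z=0, W=1, V=1: formula gives 1, H = 1 ✓
  …
  X=0, Y=1, Z=0, W=0, V=0: formula gives 1, but H = 0 ✗
Since they disagree at (0,1,0,0,0), the expression is not a correct formula for H.

No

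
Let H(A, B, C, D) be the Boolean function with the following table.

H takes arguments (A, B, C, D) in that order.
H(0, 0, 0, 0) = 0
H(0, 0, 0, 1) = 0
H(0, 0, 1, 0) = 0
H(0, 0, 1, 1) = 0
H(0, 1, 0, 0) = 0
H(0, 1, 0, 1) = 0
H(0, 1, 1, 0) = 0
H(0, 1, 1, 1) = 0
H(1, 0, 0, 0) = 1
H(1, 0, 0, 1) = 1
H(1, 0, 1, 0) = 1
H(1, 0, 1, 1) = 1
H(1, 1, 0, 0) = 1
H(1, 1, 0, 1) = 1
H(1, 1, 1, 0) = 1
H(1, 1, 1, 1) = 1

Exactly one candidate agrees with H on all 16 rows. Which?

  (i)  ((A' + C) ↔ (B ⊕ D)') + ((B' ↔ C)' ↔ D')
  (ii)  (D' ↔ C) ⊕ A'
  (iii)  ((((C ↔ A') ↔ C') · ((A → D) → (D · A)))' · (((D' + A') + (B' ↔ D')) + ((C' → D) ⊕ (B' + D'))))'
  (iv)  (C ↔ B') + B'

iii

(i): at (0,0,0,0) it gives 1, but H = 0 — eliminated.
(ii): at (0,0,0,0) it gives 1, but H = 0 — eliminated.
(iv): at (0,0,0,0) it gives 1, but H = 0 — eliminated.
Only (iii) survives; checking it on all 16 rows confirms it matches H.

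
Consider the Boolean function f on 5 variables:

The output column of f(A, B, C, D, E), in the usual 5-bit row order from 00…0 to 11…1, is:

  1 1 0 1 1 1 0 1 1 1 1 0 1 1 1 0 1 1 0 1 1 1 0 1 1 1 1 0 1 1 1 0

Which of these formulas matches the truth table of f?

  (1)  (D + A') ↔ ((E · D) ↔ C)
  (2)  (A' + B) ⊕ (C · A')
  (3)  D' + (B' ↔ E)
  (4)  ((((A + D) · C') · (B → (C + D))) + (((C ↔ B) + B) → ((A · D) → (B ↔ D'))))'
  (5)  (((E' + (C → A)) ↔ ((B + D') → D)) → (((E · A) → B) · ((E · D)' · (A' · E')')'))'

(1): at (0,0,0,1,0) it gives 1, but f = 0 — eliminated.
(2): at (0,0,0,1,0) it gives 1, but f = 0 — eliminated.
(4): at (0,0,0,0,0) it gives 0, but f = 1 — eliminated.
(5): at (0,0,0,0,0) it gives 0, but f = 1 — eliminated.
That leaves (3). Evaluating it on every row reproduces the table of f exactly.

3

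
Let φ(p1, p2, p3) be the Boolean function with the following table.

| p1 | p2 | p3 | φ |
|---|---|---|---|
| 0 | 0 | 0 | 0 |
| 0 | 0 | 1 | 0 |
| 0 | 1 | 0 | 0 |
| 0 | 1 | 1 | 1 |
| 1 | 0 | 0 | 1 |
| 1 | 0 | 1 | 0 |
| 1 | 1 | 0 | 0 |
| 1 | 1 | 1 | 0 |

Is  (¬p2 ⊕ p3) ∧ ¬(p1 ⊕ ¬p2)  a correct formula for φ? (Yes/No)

Evaluate (¬p2 ⊕ p3) ∧ ¬(p1 ⊕ ¬p2) on each row and compare to φ:
  p1=0, p2=0, p3=0: formula gives 0, φ = 0 ✓
  p1=0, p2=0, p3=1: formula gives 0, φ = 0 ✓
  p1=0, p2=1, p3=0: formula gives 0, φ = 0 ✓
  p1=0, p2=1, p3=1: formula gives 1, φ = 1 ✓
  p1=1, p2=0, p3=0: formula gives 1, φ = 1 ✓
  …and likewise for the remaining 3 rows.
No disagreement on any input; they are logically equivalent.

Yes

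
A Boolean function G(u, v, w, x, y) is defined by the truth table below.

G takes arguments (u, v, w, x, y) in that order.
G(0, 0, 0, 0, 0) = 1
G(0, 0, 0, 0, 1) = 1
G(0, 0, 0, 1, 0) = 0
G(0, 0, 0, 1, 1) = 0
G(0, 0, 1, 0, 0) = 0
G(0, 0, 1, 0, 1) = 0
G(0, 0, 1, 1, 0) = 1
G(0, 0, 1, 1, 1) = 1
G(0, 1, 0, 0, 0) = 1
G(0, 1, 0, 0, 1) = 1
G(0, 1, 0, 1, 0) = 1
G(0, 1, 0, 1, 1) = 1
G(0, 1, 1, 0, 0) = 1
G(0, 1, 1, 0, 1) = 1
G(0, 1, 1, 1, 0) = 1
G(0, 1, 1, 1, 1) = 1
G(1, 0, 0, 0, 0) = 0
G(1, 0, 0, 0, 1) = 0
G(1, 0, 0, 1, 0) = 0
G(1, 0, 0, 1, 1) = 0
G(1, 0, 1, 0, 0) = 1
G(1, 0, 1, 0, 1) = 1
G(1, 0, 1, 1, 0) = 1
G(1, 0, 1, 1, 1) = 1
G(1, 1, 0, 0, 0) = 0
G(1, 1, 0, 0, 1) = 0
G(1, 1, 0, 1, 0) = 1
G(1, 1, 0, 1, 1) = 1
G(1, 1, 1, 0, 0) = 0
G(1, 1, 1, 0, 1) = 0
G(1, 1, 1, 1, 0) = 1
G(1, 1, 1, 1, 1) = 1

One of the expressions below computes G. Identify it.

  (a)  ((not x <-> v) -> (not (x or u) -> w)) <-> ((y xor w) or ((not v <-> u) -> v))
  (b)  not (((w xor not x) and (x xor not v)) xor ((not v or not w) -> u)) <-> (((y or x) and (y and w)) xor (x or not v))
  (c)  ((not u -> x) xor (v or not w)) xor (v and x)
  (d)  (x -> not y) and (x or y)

c

(a): at (0,0,0,1,0) it gives 1, but G = 0 — eliminated.
(b): at (0,0,0,0,0) it gives 0, but G = 1 — eliminated.
(d): at (0,0,0,0,0) it gives 0, but G = 1 — eliminated.
That leaves (c). Evaluating it on every row reproduces the table of G exactly.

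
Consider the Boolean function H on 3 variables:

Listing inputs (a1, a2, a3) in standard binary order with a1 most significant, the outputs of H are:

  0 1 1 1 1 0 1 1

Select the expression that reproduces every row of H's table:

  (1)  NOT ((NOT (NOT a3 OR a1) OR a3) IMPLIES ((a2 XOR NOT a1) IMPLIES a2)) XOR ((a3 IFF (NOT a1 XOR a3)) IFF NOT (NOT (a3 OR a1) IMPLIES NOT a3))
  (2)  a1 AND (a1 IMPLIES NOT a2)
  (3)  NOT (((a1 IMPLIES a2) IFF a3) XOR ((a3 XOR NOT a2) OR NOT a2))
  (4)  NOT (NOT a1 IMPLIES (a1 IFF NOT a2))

(1) fails at (0,0,0): the formula yields 1, H is 0.
(2) fails at (0,0,1): the formula yields 0, H is 1.
(4) fails at (0,0,0): the formula yields 1, H is 0.
(3) is the remaining candidate, and it agrees with H on all 8 inputs.

3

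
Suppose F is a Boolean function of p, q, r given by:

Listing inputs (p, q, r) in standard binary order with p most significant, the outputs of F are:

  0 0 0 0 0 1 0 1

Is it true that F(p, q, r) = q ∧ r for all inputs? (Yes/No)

Evaluate q ∧ r on each row and compare to F:
  p=0, q=0, r=0: formula gives 0, F = 0 ✓
  p=0, q=0, r=1: formula gives 0, F = 0 ✓
  p=0, q=1, r=0: formula gives 0, F = 0 ✓
  p=0, q=1, r=1: formula gives 1, but F = 0 ✗
Since they disagree at (0,1,1), the expression is not a correct formula for F.

No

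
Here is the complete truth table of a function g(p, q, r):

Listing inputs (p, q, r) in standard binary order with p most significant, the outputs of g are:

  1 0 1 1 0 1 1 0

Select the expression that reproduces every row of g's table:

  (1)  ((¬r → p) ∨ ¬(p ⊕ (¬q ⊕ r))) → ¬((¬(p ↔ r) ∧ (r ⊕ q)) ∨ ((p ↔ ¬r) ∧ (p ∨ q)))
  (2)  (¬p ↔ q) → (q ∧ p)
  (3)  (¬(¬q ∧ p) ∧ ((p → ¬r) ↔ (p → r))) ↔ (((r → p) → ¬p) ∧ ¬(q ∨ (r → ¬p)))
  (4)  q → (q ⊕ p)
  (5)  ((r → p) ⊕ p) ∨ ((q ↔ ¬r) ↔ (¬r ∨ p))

5

(1) disagrees with g on (0,1,1) (formula → 0, table → 1); rule it out.
(2) disagrees with g on (0,0,1) (formula → 1, table → 0); rule it out.
(3) disagrees with g on (0,0,0) (formula → 0, table → 1); rule it out.
(4) disagrees with g on (0,0,1) (formula → 1, table → 0); rule it out.
That leaves (5). Evaluating it on every row reproduces the table of g exactly.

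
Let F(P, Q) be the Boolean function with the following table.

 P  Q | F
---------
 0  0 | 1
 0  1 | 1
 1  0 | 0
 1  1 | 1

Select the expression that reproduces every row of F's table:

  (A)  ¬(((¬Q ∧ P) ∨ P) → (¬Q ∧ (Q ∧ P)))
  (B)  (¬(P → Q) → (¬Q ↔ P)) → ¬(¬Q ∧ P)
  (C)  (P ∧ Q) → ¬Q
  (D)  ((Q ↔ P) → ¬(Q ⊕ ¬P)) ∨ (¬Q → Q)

B

(A) disagrees with F on (0,0) (formula → 0, table → 1); rule it out.
(C) disagrees with F on (1,0) (formula → 1, table → 0); rule it out.
(D) disagrees with F on (0,0) (formula → 0, table → 1); rule it out.
That leaves (B). Evaluating it on every row reproduces the table of F exactly.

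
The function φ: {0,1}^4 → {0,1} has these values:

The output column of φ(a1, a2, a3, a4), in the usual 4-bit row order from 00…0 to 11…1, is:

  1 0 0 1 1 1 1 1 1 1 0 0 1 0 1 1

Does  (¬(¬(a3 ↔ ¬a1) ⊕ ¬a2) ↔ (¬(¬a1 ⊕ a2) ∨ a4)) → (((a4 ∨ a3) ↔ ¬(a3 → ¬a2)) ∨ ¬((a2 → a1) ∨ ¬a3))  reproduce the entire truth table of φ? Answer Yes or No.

Test each input against both φ and the formula:
  a1=0, a2=0, a3=0, a4=0: formula gives 1, φ = 1 ✓
  a1=0, a2=0, a3=0, a4=1: formula gives 0, φ = 0 ✓
  a1=0, a2=0, a3=1, a4=0: formula gives 0, φ = 0 ✓
  a1=0, a2=0, a3=1, a4=1: formula gives 1, φ = 1 ✓
  …and likewise for the remaining 12 rows.
No disagreement on any input; they are logically equivalent.

Yes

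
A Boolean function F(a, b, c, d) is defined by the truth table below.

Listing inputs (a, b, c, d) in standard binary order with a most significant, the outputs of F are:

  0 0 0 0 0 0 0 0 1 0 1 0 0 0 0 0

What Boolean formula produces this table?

F(a, b, c, d) = (((a & ~b) & ~c) & ~d) | (((a & ~b) & c) & ~d)

F=1 on 2 inputs: (1,0,0,0), (1,0,1,0). Reading each as a conjunction of literals (a·¬b·¬c·¬d, a·¬b·c·¬d) and taking the OR gives the canonical DNF.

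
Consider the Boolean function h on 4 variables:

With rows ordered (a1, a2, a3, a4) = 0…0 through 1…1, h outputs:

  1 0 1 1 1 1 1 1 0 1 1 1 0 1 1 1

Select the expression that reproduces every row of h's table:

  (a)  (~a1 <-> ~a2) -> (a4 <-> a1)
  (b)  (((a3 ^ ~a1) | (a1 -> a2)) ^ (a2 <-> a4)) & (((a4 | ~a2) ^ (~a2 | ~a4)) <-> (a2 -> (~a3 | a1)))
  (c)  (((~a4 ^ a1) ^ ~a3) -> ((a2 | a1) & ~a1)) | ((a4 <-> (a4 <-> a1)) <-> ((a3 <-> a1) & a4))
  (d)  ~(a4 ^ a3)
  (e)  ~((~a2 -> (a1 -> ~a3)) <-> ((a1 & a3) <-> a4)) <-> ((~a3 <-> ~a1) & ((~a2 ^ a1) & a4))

c

(a): at (0,0,1,1) it gives 0, but h = 1 — eliminated.
(b): at (0,0,0,0) it gives 0, but h = 1 — eliminated.
(d): at (0,0,1,0) it gives 0, but h = 1 — eliminated.
(e): at (0,0,0,1) it gives 1, but h = 0 — eliminated.
(c) is the remaining candidate, and it agrees with h on all 16 inputs.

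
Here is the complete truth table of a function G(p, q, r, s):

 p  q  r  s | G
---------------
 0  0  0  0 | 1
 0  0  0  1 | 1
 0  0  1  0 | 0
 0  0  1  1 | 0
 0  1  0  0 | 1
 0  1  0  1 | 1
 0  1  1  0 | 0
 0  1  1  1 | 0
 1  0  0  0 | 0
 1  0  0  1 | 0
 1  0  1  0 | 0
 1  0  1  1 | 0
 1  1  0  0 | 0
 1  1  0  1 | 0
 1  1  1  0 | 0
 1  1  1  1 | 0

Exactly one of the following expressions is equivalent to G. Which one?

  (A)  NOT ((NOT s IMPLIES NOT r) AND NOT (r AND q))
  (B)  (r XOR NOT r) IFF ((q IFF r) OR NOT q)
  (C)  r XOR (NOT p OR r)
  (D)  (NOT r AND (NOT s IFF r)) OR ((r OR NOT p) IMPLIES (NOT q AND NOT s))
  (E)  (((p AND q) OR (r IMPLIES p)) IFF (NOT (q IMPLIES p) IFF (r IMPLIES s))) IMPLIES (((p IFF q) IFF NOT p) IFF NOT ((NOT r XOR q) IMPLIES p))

C

(A) disagrees with G on (0,0,0,0) (formula → 0, table → 1); rule it out.
(B) disagrees with G on (0,0,1,0) (formula → 1, table → 0); rule it out.
(D) disagrees with G on (0,0,1,0) (formula → 1, table → 0); rule it out.
(E) disagrees with G on (0,0,1,0) (formula → 1, table → 0); rule it out.
That leaves (C). Evaluating it on every row reproduces the table of G exactly.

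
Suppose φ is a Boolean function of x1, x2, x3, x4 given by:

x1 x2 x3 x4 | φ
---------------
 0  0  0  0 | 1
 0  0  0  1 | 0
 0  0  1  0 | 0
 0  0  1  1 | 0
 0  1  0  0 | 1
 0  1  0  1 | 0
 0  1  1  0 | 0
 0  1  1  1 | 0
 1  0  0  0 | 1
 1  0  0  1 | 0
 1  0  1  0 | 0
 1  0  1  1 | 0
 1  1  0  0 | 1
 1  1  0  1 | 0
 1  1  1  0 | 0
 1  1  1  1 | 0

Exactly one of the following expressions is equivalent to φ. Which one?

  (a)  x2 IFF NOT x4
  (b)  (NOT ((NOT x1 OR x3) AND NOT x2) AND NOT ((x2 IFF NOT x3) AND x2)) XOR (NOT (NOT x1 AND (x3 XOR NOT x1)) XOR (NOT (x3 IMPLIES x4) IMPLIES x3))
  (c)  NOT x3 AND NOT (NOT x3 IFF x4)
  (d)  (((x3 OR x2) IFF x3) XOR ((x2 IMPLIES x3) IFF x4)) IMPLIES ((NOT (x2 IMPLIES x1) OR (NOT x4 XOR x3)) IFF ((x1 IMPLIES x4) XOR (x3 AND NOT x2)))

c

(a): at (0,0,0,0) it gives 0, but φ = 1 — eliminated.
(b): at (0,0,0,1) it gives 1, but φ = 0 — eliminated.
(d): at (0,0,0,1) it gives 1, but φ = 0 — eliminated.
Only (c) survives; checking it on all 16 rows confirms it matches φ.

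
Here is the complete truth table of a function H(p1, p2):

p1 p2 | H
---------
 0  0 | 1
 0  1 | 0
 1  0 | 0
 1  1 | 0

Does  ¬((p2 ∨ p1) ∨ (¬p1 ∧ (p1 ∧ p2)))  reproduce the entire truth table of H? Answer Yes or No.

Yes

Evaluate ¬((p2 ∨ p1) ∨ (¬p1 ∧ (p1 ∧ p2))) on each row and compare to H:
  p1=0, p2=0: formula gives 1, H = 1 ✓
  p1=0, p2=1: formula gives 0, H = 0 ✓
  p1=1, p2=0: formula gives 0, H = 0 ✓
  p1=1, p2=1: formula gives 0, H = 0 ✓
All 4 rows match — the expression computes H exactly.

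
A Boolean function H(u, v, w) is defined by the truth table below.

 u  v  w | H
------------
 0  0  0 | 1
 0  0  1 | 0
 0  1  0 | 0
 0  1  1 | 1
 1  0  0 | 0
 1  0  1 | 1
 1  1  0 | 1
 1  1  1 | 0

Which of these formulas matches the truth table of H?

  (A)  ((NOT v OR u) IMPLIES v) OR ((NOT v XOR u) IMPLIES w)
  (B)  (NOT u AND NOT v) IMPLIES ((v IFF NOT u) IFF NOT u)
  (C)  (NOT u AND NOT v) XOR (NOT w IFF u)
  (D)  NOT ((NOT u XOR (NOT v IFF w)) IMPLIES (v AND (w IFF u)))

D

(A) disagrees with H on (0,0,0) (formula → 0, table → 1); rule it out.
(B) disagrees with H on (0,0,0) (formula → 0, table → 1); rule it out.
(C) disagrees with H on (1,0,0) (formula → 1, table → 0); rule it out.
Only (D) survives; checking it on all 8 rows confirms it matches H.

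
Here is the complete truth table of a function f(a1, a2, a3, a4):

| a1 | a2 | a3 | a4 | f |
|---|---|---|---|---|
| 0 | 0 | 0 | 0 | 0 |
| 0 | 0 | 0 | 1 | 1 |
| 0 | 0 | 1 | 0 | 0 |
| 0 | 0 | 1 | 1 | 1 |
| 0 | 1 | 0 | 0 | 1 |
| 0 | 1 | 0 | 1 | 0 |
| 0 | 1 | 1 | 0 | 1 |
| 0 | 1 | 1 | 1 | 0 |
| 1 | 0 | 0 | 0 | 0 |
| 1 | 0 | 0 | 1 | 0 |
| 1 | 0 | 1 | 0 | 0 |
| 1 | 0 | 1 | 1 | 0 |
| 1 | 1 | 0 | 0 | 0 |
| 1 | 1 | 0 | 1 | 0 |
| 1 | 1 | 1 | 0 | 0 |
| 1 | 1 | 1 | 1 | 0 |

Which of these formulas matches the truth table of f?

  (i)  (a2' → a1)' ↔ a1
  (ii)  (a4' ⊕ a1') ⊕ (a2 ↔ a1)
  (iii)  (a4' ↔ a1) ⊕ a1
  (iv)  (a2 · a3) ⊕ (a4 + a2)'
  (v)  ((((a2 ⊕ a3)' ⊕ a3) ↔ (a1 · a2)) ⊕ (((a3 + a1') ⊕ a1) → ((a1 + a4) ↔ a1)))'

v

(i): at (0,0,0,1) it gives 0, but f = 1 — eliminated.
(ii): at (0,0,0,0) it gives 1, but f = 0 — eliminated.
(iii): at (0,1,0,0) it gives 0, but f = 1 — eliminated.
(iv): at (0,0,0,0) it gives 1, but f = 0 — eliminated.
Only (v) survives; checking it on all 16 rows confirms it matches f.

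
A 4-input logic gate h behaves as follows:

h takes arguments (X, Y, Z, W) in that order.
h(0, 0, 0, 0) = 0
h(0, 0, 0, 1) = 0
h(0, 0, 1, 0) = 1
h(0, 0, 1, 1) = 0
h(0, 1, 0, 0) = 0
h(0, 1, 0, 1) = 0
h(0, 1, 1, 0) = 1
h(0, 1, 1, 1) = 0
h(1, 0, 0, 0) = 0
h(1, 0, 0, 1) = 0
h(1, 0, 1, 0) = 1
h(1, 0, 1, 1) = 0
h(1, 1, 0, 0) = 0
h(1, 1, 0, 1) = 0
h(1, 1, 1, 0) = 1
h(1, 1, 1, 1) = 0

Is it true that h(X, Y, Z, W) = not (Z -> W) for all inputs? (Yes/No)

Yes

Evaluate not (Z -> W) on each row and compare to h:
  X=0, Y=0, Z=0, W=0: formula gives 0, h = 0 ✓
  X=0, Y=0, Z=0, W=1: formula gives 0, h = 0 ✓
  X=0, Y=0, Z=1, W=0: formula gives 1, h = 1 ✓
  X=0, Y=0, Z=1, W=1: formula gives 0, h = 0 ✓
  … (the remaining 12 rows also agree.)
Every row agrees, so the formula is equivalent.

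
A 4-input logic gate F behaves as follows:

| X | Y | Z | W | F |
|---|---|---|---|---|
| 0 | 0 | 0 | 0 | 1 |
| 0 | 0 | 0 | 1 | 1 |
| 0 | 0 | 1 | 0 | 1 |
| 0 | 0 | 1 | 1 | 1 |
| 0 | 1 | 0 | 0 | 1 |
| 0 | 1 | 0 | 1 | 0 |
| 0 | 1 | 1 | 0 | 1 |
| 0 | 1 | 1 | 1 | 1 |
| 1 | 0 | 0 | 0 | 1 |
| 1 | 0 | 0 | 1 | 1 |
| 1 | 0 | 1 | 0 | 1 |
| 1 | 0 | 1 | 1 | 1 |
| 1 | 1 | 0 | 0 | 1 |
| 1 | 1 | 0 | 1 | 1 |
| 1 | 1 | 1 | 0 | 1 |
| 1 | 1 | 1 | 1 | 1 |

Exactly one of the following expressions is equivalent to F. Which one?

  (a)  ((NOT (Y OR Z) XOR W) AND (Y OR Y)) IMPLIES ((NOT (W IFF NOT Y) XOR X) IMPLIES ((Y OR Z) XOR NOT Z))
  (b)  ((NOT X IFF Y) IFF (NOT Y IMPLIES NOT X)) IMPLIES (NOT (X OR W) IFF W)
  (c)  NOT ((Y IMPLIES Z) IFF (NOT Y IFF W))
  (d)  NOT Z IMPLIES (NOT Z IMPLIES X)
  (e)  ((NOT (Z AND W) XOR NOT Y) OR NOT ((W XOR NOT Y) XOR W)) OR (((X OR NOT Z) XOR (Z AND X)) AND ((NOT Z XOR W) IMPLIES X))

(b) fails at (0,1,0,0): the formula yields 0, F is 1.
(c) fails at (0,0,0,1): the formula yields 0, F is 1.
(d) fails at (0,0,0,0): the formula yields 0, F is 1.
(e) fails at (0,0,0,0): the formula yields 0, F is 1.
That leaves (a). Evaluating it on every row reproduces the table of F exactly.

a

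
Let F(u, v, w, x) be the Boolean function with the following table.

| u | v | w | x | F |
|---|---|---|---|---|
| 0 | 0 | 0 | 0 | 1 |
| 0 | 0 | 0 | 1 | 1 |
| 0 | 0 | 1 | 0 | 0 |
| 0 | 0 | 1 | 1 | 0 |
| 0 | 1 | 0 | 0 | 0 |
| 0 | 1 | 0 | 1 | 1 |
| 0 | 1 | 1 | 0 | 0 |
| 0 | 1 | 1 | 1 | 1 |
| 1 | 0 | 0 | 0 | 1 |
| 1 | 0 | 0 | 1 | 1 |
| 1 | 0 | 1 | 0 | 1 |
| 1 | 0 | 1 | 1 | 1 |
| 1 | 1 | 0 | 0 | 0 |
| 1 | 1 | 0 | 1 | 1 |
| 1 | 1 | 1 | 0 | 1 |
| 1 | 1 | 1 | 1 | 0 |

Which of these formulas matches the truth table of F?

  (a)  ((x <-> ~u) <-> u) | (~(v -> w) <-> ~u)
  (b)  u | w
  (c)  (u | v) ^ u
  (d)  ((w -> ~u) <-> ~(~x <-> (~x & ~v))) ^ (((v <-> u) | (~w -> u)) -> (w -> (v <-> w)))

(a) fails at (0,0,0,1): the formula yields 0, F is 1.
(b) fails at (0,0,0,0): the formula yields 0, F is 1.
(c) fails at (0,0,0,0): the formula yields 0, F is 1.
That leaves (d). Evaluating it on every row reproduces the table of F exactly.

d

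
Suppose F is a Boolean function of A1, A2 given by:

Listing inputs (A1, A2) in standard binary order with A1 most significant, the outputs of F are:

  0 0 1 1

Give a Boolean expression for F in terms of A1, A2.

F(A1, A2) = A1

The output simply equals A1.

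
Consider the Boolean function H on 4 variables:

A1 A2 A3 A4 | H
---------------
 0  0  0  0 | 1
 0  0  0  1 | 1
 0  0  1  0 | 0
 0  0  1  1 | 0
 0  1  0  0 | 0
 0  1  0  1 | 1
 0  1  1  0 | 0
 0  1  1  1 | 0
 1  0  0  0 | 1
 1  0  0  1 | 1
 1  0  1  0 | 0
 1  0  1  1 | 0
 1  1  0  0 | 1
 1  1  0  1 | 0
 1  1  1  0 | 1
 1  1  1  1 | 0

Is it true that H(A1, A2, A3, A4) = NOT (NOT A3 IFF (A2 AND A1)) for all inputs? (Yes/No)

No

Evaluate NOT (NOT A3 IFF (A2 AND A1)) on each row and compare to H:
  A1=0, A2=0, A3=0, A4=0: formula gives 1, H = 1 ✓
  A1=0, A2=0, A3=0, A4=1: formula gives 1, H = 1 ✓
  A1=0, A2=0, A3=1, A4=0: formula gives 0, H = 0 ✓
  A1=0, A2=0, A3=1, A4=1: formula gives 0, H = 0 ✓
  A1=0, A2=1, A3=0, A4=0: formula gives 1, but H = 0 ✗
Row (0,1,0,0) is a counterexample, so the formula is not equivalent to H.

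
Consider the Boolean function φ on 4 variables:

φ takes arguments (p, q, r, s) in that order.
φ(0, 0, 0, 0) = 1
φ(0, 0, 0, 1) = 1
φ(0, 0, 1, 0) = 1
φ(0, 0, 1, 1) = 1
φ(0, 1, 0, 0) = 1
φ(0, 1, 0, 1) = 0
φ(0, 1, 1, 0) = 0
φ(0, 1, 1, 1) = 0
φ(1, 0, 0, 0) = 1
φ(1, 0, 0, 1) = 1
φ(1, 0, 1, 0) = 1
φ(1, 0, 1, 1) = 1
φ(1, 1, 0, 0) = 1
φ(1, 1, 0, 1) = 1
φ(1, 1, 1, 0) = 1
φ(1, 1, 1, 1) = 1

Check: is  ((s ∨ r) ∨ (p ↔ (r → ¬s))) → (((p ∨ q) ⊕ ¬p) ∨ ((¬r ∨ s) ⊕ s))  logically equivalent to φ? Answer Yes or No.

Test each input against both φ and the formula:
  p=0, q=0, r=0, s=0: formula gives 1, φ = 1 ✓
  p=0, q=0, r=0, s=1: formula gives 1, φ = 1 ✓
  p=0, q=0, r=1, s=0: formula gives 1, φ = 1 ✓
  p=0, q=0, r=1, s=1: formula gives 1, φ = 1 ✓
  … (the remaining 12 rows also agree.)
Every row agrees, so the formula is equivalent.

Yes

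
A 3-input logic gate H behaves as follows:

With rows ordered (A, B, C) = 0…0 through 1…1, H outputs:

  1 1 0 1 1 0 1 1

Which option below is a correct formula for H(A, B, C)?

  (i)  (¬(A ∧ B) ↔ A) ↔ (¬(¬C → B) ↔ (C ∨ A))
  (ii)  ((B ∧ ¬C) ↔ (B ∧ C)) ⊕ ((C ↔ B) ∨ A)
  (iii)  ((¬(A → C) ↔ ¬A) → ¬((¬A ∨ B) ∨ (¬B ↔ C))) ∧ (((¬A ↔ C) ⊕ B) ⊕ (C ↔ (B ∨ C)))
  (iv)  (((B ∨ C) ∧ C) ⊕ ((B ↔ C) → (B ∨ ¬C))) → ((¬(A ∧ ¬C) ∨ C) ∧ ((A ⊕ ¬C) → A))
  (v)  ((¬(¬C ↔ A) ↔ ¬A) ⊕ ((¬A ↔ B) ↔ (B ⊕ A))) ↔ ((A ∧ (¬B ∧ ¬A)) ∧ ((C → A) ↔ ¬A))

(ii) disagrees with H on (0,0,0) (formula → 0, table → 1); rule it out.
(iii) disagrees with H on (0,0,1) (formula → 0, table → 1); rule it out.
(iv) disagrees with H on (0,0,0) (formula → 0, table → 1); rule it out.
(v) disagrees with H on (0,0,1) (formula → 0, table → 1); rule it out.
Only (i) survives; checking it on all 8 rows confirms it matches H.

i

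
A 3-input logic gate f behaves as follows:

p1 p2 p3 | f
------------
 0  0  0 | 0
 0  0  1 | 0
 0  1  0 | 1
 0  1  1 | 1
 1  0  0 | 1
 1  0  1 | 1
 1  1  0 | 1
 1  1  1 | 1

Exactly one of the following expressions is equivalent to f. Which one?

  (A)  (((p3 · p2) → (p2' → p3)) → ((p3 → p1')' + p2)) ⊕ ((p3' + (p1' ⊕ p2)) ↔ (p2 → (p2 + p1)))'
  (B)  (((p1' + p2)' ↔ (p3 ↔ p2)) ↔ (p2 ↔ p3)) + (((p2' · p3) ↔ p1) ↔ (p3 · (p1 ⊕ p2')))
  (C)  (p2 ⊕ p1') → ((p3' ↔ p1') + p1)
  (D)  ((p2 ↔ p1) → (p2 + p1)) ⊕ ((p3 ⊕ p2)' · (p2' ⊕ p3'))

D

(A): at (0,1,1) it gives 0, but f = 1 — eliminated.
(B): at (0,1,0) it gives 0, but f = 1 — eliminated.
(C): at (0,0,0) it gives 1, but f = 0 — eliminated.
That leaves (D). Evaluating it on every row reproduces the table of f exactly.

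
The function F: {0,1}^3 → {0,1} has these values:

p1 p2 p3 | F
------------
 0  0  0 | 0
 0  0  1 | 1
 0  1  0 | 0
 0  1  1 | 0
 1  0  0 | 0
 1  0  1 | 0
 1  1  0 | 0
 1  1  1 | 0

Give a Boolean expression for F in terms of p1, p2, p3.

Only row (0,0,1) gives 1. That row's minterm ¬p1·¬p2·p3 is F directly.

F(p1, p2, p3) = (¬p1 ∧ ¬p2) ∧ p3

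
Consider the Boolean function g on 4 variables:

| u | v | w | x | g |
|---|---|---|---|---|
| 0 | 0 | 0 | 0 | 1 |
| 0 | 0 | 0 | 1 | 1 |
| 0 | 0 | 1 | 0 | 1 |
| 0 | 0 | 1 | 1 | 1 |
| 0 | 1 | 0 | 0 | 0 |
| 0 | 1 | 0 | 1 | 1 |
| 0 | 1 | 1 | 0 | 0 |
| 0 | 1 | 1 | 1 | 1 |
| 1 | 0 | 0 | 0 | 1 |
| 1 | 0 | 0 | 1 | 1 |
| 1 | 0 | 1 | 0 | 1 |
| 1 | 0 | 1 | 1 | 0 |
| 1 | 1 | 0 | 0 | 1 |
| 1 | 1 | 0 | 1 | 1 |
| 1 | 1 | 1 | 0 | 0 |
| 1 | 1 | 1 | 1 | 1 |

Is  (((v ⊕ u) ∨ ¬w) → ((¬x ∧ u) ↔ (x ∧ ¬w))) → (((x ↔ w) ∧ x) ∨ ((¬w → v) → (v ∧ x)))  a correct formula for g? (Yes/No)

No

Check the formula against g row by row:
  u=0, v=0, w=0, x=0: formula gives 1, g = 1 ✓
  u=0, v=0, w=0, x=1: formula gives 1, g = 1 ✓
  u=0, v=0, w=1, x=0: formula gives 0, but g = 1 ✗
Since they disagree at (0,0,1,0), the expression is not a correct formula for g.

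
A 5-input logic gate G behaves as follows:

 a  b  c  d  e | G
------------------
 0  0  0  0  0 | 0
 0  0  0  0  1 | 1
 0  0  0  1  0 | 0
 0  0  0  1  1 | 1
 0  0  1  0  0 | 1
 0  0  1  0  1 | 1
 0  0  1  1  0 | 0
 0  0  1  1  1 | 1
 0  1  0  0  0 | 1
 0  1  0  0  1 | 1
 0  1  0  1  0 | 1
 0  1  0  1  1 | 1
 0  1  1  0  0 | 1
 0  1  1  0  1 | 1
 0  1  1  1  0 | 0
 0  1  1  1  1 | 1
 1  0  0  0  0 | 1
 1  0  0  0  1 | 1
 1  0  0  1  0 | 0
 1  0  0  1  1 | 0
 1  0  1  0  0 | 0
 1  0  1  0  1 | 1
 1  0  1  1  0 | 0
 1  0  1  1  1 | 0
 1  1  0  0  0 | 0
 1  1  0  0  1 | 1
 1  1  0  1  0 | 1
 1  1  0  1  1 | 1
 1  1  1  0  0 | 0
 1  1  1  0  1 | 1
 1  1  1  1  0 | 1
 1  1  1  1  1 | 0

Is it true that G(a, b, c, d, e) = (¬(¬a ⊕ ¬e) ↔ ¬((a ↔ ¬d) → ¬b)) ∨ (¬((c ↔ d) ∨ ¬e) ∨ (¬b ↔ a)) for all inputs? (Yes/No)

Evaluate (¬(¬a ⊕ ¬e) ↔ ¬((a ↔ ¬d) → ¬b)) ∨ (¬((c ↔ d) ∨ ¬e) ∨ (¬b ↔ a)) on each row and compare to G:
  a=0, b=0, c=0, d=0, e=0: formula gives 0, G = 0 ✓
  a=0, b=0, c=0, d=0, e=1: formula gives 1, G = 1 ✓
  a=0, b=0, c=0, d=1, e=0: formula gives 0, G = 0 ✓
  a=0, b=0, c=0, d=1, e=1: formula gives 1, G = 1 ✓
  a=0, b=0, c=1, d=0, e=0: formula gives 0, but G = 1 ✗
Row (0,0,1,0,0) is a counterexample, so the formula is not equivalent to G.

No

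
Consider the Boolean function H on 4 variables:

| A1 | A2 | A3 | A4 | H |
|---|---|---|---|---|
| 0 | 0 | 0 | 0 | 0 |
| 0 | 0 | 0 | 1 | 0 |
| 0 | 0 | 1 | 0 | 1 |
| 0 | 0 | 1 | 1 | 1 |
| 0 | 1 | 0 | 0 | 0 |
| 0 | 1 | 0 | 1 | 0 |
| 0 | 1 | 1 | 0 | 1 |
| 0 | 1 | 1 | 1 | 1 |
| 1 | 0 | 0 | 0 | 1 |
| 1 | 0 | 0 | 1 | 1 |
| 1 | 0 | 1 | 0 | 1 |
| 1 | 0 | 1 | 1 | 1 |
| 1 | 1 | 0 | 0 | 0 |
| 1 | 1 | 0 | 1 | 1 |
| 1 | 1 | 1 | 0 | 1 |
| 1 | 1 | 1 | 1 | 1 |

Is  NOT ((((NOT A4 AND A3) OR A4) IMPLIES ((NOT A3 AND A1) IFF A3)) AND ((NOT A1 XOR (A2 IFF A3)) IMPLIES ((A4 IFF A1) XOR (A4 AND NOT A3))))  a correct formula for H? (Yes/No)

Check the formula against H row by row:
  A1=0, A2=0, A3=0, A4=0: formula gives 0, H = 0 ✓
  A1=0, A2=0, A3=0, A4=1: formula gives 0, H = 0 ✓
  A1=0, A2=0, A3=1, A4=0: formula gives 1, H = 1 ✓
  A1=0, A2=0, A3=1, A4=1: formula gives 1, H = 1 ✓
  … (the remaining 12 rows also agree.)
Every row agrees, so the formula is equivalent.

Yes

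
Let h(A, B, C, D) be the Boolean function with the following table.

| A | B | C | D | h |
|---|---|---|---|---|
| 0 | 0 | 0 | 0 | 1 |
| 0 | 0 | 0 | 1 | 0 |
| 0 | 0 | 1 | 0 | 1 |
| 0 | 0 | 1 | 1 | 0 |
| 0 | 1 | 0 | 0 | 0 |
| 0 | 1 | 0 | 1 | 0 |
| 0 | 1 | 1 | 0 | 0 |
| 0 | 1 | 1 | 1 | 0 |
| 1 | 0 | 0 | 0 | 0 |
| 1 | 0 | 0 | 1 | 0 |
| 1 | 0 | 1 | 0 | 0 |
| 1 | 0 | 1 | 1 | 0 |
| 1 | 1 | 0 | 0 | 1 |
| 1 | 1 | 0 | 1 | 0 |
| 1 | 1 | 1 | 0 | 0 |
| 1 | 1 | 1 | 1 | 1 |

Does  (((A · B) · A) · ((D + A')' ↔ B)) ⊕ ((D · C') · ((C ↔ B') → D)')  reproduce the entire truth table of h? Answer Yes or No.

Test each input against both h and the formula:
  A=0, B=0, C=0, D=0: formula gives 0, but h = 1 ✗
A single disagreement suffices: at (0,0,0,0) they differ, so the formula does not compute h.

No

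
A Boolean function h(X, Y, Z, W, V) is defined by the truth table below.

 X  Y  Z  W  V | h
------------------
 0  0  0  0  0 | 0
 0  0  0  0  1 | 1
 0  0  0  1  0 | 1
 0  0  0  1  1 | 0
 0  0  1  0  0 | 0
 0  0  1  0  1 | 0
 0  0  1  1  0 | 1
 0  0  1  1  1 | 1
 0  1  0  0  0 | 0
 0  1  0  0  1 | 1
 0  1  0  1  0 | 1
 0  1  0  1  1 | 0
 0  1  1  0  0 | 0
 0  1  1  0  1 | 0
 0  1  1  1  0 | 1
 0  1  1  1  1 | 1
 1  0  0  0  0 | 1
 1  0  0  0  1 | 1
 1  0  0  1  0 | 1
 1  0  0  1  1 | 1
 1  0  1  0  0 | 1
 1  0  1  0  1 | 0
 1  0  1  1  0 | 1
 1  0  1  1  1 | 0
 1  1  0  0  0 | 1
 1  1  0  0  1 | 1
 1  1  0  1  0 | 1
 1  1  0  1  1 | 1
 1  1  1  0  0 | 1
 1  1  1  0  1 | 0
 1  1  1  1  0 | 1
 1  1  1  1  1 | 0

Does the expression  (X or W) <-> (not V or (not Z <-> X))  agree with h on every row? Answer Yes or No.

Test each input against both h and the formula:
  X=0, Y=0, Z=0, W=0, V=0: formula gives 0, h = 0 ✓
  X=0, Y=0, Z=0, W=0, V=1: formula gives 1, h = 1 ✓
  X=0, Y=0, Z=0, W=1, V=0: formula gives 1, h = 1 ✓
  X=0, Y=0, Z=0, W=1, V=1: formula gives 0, h = 0 ✓
  … (the remaining 28 rows also agree.)
All 32 rows match — the expression computes h exactly.

Yes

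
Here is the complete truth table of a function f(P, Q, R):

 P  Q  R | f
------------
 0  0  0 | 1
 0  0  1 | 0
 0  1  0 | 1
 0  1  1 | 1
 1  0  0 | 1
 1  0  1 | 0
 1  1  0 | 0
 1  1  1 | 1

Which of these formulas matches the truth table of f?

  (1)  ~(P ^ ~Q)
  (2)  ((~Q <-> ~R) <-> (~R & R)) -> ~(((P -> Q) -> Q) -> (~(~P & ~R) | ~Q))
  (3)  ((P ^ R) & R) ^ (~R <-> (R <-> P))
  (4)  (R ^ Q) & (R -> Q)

2

(1) disagrees with f on (0,0,0) (formula → 0, table → 1); rule it out.
(3) disagrees with f on (0,1,1) (formula → 0, table → 1); rule it out.
(4) disagrees with f on (0,0,0) (formula → 0, table → 1); rule it out.
Only (2) survives; checking it on all 8 rows confirms it matches f.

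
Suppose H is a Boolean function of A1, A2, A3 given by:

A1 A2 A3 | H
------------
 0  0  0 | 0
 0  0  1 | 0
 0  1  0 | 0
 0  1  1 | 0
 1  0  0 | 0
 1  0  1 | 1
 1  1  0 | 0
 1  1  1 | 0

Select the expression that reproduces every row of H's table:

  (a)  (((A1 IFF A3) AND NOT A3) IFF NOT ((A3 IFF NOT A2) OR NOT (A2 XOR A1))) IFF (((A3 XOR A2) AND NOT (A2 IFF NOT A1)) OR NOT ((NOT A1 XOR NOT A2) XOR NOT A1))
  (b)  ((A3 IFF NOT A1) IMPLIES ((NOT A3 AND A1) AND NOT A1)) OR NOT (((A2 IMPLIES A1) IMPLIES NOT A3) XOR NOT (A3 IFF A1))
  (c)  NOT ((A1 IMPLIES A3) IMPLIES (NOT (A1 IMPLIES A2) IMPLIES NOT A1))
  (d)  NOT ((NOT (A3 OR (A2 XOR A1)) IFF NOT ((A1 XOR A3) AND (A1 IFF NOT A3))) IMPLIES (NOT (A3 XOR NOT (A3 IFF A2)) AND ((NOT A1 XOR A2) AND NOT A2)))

(a): at (0,0,0) it gives 1, but H = 0 — eliminated.
(b): at (0,0,0) it gives 1, but H = 0 — eliminated.
(d): at (0,1,1) it gives 1, but H = 0 — eliminated.
(c) is the remaining candidate, and it agrees with H on all 8 inputs.

c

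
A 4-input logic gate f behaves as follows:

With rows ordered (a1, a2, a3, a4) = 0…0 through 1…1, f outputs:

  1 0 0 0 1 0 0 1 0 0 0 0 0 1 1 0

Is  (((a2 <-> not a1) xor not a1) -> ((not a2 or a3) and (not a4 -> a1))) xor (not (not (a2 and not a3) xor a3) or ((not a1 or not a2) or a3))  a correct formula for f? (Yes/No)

Evaluate (((a2 <-> not a1) xor not a1) -> ((not a2 or a3) and (not a4 -> a1))) xor (not (not (a2 and not a3) xor a3) or ((not a1 or not a2) or a3)) on each row and compare to f:
  a1=0, a2=0, a3=0, a4=0: formula gives 1, f = 1 ✓
  a1=0, a2=0, a3=0, a4=1: formula gives 0, f = 0 ✓
  a1=0, a2=0, a3=1, a4=0: formula gives 1, but f = 0 ✗
Since they disagree at (0,0,1,0), the expression is not a correct formula for f.

No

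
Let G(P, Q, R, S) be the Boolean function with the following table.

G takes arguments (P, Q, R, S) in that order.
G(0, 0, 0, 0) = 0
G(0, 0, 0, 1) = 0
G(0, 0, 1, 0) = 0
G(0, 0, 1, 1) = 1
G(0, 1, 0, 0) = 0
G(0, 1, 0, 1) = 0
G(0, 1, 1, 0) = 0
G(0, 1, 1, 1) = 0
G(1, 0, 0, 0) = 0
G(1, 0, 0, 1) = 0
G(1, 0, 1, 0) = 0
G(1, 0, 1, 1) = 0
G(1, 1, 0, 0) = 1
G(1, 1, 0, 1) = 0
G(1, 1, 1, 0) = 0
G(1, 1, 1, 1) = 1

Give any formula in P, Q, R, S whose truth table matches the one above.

G=1 on 3 inputs: (0,0,1,1), (1,1,0,0), (1,1,1,1). Reading each as a conjunction of literals (¬P·¬Q·R·S, P·Q·¬R·¬S, P·Q·R·S) and taking the OR gives the canonical DNF.

G(P, Q, R, S) = ((((~P & ~Q) & R) & S) | (((P & Q) & ~R) & ~S)) | (((P & Q) & R) & S)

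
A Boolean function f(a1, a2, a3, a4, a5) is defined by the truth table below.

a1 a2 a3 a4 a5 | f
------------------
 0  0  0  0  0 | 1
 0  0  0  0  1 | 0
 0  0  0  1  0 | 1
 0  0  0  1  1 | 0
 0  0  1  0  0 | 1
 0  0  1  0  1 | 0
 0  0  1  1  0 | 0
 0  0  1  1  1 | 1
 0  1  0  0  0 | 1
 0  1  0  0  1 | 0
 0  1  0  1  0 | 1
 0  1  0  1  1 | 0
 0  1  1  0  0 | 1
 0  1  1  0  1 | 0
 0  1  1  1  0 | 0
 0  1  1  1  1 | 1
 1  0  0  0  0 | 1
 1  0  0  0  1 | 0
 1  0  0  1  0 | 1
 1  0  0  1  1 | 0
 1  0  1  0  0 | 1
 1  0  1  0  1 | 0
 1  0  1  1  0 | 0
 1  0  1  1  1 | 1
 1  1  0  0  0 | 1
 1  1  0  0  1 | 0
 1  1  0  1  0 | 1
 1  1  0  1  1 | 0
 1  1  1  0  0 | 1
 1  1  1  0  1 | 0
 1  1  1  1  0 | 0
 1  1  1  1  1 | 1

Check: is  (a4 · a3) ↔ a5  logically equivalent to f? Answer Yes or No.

Yes

Test each input against both f and the formula:
  a1=0, a2=0, a3=0, a4=0, a5=0: formula gives 1, f = 1 ✓
  a1=0, a2=0, a3=0, a4=0, a5=1: formula gives 0, f = 0 ✓
  a1=0, a2=0, a3=0, a4=1, a5=0: formula gives 1, f = 1 ✓
  a1=0, a2=0, a3=0, a4=1, a5=1: formula gives 0, f = 0 ✓
  … (the remaining 28 rows also agree.)
All 32 rows match — the expression computes f exactly.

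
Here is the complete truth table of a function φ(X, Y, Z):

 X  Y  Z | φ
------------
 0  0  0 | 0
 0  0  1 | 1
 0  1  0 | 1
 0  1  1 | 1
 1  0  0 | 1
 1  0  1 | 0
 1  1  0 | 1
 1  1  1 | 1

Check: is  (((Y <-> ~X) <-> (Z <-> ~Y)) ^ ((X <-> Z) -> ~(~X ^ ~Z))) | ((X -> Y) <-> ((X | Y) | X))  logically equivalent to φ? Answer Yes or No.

Evaluate (((Y <-> ~X) <-> (Z <-> ~Y)) ^ ((X <-> Z) -> ~(~X ^ ~Z))) | ((X -> Y) <-> ((X | Y) | X)) on each row and compare to φ:
  X=0, Y=0, Z=0: formula gives 0, φ = 0 ✓
  X=0, Y=0, Z=1: formula gives 1, φ = 1 ✓
  X=0, Y=1, Z=0: formula gives 1, φ = 1 ✓
  X=0, Y=1, Z=1: formula gives 1, φ = 1 ✓
  X=1, Y=0, Z=0: formula gives 1, φ = 1 ✓
  … (the remaining 3 rows also agree.)
No disagreement on any input; they are logically equivalent.

Yes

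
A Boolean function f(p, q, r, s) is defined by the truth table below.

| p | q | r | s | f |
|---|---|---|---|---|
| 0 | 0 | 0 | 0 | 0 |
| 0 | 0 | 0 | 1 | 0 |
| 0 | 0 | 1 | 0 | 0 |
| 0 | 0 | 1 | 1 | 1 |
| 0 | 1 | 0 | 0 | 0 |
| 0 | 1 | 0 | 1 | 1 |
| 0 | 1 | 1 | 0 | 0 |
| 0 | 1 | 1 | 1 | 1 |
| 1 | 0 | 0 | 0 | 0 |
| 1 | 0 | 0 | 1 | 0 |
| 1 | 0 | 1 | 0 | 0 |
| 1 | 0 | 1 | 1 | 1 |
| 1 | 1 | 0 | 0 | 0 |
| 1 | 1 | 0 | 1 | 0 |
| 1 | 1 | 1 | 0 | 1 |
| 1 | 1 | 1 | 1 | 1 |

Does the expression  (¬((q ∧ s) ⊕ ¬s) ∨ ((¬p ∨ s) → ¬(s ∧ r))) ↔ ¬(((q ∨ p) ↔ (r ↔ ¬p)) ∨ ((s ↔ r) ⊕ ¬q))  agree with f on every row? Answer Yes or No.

Test each input against both f and the formula:
  p=0, q=0, r=0, s=0: formula gives 0, f = 0 ✓
  p=0, q=0, r=0, s=1: formula gives 0, f = 0 ✓
  p=0, q=0, r=1, s=0: formula gives 0, f = 0 ✓
  p=0, q=0, r=1, s=1: formula gives 1, f = 1 ✓
  … (the remaining 12 rows also agree.)
No disagreement on any input; they are logically equivalent.

Yes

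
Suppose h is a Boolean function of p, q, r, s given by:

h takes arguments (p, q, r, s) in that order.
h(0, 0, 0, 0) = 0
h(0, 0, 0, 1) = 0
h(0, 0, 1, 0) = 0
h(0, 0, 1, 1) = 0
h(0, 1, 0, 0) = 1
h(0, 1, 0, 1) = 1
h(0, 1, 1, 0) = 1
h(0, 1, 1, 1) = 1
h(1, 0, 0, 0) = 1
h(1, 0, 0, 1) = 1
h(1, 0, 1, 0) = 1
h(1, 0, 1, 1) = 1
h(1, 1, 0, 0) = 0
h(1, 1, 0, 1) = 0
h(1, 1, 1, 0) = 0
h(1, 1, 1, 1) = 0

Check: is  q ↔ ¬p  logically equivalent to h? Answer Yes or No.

Check the formula against h row by row:
  p=0, q=0, r=0, s=0: formula gives 0, h = 0 ✓
  p=0, q=0, r=0, s=1: formula gives 0, h = 0 ✓
  p=0, q=0, r=1, s=0: formula gives 0, h = 0 ✓
  p=0, q=0, r=1, s=1: formula gives 0, h = 0 ✓
  …and likewise for the remaining 12 rows.
Every row agrees, so the formula is equivalent.

Yes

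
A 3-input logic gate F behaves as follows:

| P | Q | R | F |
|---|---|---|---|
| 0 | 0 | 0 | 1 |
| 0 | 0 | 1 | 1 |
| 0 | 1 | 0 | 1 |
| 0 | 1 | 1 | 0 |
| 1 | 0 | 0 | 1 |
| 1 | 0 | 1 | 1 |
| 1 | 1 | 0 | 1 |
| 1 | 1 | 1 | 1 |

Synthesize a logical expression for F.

F is 0 on exactly one input, (0,1,1), whose minterm is ¬P·Q·R. So F is the negation of that single conjunction.

F(P, Q, R) = ~((~P & Q) & R)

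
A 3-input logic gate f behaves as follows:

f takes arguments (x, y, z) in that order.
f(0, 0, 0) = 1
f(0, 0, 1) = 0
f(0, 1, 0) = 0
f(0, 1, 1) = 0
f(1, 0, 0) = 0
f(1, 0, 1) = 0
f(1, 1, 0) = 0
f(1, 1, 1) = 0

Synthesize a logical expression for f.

The output is 1 only when every input is 0 — NOR of all inputs.

f(x, y, z) = ((x + y) + z)'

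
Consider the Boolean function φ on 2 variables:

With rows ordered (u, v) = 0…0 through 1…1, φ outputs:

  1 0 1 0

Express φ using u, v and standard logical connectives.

φ(u, v) = (~u & ~v) | (u & ~v)

The 1-rows are (0,0), (1,0). Each contributes one minterm — ¬u·¬v; u·¬v — and their disjunction is a sum-of-products form of φ.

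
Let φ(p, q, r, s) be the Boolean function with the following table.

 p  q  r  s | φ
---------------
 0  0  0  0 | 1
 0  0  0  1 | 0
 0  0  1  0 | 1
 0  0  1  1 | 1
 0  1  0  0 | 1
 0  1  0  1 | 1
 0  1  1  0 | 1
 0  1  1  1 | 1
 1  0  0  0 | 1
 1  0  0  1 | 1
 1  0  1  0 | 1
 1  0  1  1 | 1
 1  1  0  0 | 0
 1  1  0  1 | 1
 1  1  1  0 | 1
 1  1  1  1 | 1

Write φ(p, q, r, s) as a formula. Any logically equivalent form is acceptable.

φ(p, q, r, s) = NOT ((((NOT p AND NOT q) AND NOT r) AND s) OR (((p AND q) AND NOT r) AND NOT s))

φ is 0 on only 2 rows — (0,0,0,1), (1,1,0,0). Writing each as a minterm (¬p·¬q·¬r·s, p·q·¬r·¬s) and OR-ing them characterizes exactly where φ=0, so φ is the negation of that disjunction.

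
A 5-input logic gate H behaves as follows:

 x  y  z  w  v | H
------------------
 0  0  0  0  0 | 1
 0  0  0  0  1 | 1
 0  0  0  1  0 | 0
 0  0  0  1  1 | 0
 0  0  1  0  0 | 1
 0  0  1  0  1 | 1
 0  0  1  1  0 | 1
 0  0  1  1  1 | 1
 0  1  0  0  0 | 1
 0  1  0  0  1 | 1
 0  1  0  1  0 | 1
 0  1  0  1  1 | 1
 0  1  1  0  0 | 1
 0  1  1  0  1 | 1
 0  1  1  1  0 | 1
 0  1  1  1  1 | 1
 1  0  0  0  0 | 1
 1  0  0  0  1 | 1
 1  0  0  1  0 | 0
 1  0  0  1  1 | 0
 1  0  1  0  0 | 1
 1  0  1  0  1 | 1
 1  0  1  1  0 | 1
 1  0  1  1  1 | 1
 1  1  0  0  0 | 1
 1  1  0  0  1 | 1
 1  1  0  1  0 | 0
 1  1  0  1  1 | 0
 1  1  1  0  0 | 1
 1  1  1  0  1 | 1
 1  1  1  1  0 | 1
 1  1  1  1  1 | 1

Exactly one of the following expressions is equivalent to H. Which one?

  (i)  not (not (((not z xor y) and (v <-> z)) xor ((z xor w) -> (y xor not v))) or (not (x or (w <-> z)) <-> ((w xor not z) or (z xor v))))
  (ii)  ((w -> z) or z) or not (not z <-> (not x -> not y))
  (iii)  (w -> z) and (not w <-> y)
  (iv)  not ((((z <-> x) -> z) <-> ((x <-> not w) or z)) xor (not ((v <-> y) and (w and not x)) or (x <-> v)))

ii

(i) disagrees with H on (0,0,0,0,0) (formula → 0, table → 1); rule it out.
(iii) disagrees with H on (0,0,0,0,0) (formula → 0, table → 1); rule it out.
(iv) disagrees with H on (0,1,0,1,0) (formula → 0, table → 1); rule it out.
Only (ii) survives; checking it on all 32 rows confirms it matches H.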